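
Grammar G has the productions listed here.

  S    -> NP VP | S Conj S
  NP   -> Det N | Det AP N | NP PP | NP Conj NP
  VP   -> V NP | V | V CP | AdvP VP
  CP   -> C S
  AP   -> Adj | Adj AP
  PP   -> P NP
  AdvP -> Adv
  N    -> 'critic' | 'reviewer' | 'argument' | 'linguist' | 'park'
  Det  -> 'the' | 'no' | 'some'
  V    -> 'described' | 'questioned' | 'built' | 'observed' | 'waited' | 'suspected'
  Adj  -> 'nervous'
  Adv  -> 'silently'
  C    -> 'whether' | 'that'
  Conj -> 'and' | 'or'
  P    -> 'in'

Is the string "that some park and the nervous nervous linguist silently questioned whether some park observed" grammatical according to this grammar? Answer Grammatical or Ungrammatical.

For S → NP VP, no prefix of the string parses as an NP. The alternative S rule S → S Conj S likewise has no satisfying split.

Ungrammatical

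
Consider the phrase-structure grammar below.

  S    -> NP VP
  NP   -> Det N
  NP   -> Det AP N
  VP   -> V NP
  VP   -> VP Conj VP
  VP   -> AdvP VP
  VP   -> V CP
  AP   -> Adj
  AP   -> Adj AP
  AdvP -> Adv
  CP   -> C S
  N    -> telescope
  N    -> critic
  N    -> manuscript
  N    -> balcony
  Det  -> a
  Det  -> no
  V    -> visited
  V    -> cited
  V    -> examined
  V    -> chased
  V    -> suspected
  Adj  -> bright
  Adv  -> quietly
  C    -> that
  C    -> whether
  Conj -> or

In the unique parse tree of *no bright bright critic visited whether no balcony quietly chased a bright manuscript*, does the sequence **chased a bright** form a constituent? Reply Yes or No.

[S [NP [Det no] [AP [Adj bright] [AP [Adj bright]]] [N critic]] [VP [V visited] [CP [C whether] [S [NP [Det no] [N balcony]] [VP [AdvP [Adv quietly]] [VP [V chased] [NP [Det a] [AP [Adj bright]] [N manuscript]]]]]]]]
The smallest constituent containing 'chased a bright' is the VP spanning 'chased a bright manuscript'; no single node in the tree dominates exactly the given words.

No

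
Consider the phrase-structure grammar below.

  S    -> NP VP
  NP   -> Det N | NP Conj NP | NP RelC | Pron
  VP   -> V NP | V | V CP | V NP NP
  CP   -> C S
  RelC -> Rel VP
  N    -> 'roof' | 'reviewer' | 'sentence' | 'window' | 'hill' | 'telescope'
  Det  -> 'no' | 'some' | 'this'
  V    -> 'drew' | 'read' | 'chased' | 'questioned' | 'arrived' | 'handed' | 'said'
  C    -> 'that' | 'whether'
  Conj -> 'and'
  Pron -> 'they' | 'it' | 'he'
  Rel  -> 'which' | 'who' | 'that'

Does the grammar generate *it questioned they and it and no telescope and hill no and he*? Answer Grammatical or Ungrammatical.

Ungrammatical

A Conj word can never sit immediately before an N word in any string this grammar generates, so the substring 'and hill' rules out a derivation.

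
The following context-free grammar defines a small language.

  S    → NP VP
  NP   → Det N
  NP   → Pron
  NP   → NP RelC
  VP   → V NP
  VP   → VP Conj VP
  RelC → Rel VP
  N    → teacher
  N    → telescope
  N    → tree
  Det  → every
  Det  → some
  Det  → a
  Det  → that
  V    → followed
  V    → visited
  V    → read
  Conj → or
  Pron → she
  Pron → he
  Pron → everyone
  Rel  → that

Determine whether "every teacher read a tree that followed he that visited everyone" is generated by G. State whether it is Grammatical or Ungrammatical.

S
  NP
    Det: every
    N: teacher
  VP
    V: read
    NP
      NP
        Det: a
        N: tree
      RelC
        Rel: that
        VP
          V: followed
          NP
            NP
              Pron: he
            RelC
              Rel: that
              VP
                V: visited
                NP
                  Pron: everyone
The bracketing above is licensed at every node by one of the given productions, with S at the root.

Grammatical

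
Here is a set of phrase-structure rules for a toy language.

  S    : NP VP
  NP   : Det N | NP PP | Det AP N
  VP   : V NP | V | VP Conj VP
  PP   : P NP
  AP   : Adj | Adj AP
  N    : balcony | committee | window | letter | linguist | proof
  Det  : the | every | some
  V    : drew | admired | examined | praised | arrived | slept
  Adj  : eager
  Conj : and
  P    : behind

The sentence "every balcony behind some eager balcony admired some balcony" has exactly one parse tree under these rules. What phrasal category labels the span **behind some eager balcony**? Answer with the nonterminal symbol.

[S [NP [NP [Det every] [N balcony]] [PP [P behind] [NP [Det some] [AP [Adj eager]] [N balcony]]]] [VP [V admired] [NP [Det some] [N balcony]]]]
The span 'behind some eager balcony' is the PP node built by PP → P NP.

PP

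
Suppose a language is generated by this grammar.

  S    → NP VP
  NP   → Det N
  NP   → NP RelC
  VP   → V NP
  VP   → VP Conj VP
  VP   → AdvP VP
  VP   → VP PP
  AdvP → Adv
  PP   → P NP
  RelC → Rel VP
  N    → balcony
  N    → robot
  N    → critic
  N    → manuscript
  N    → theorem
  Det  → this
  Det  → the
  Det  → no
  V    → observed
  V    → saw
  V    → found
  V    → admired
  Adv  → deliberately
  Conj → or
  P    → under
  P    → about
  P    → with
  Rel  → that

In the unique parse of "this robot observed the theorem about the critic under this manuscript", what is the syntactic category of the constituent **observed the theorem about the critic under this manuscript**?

VP

S
  NP
    Det: this
    N: robot
  VP
    VP
      VP
        V: observed
        NP
          Det: the
          N: theorem
      PP
        P: about
        NP
          Det: the
          N: critic
    PP
      P: under
      NP
        Det: this
        N: manuscript
The span 'observed the theorem about the critic under this manuscript' is the VP node built by VP → VP PP.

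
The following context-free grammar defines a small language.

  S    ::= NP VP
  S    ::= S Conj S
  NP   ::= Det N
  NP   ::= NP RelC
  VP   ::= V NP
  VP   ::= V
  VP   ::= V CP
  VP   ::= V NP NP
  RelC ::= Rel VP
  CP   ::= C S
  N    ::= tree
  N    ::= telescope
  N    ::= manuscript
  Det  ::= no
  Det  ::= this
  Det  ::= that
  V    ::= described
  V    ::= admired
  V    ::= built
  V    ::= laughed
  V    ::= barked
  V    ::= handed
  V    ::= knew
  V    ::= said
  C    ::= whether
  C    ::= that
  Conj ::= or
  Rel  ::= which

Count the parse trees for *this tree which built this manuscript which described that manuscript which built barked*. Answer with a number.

7

Two of the 7 distinct bracketings:
[S [NP [NP [Det this] [N tree]] [RelC [Rel which] [VP [V built] [NP [NP [Det this] [N manuscript]] [RelC [Rel which] [VP [V described] [NP [NP [Det that] [N manuscript]] [RelC [Rel which] [VP [V built]]]]]]]]]] [VP [V barked]]]
[S [NP [NP [Det this] [N tree]] [RelC [Rel which] [VP [V built] [NP [NP [NP [Det this] [N manuscript]] [RelC [Rel which] [VP [V described] [NP [Det that] [N manuscript]]]]] [RelC [Rel which] [VP [V built]]]]]]] [VP [V barked]]]
The trees differ in how a recursive rule is bracketed over the same span.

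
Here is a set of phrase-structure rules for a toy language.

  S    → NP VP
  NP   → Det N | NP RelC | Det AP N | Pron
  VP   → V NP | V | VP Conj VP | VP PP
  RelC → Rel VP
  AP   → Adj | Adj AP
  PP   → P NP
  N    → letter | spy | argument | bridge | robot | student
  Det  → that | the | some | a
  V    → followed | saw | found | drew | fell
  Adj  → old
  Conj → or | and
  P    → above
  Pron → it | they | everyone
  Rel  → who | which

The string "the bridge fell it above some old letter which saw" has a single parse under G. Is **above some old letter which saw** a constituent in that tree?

Yes

[S [NP [Det the] [N bridge]] [VP [VP [V fell] [NP [Pron it]]] [PP [P above] [NP [NP [Det some] [AP [Adj old]] [N letter]] [RelC [Rel which] [VP [V saw]]]]]]]
The words 'above some old letter which saw' are exhaustively dominated by a single PP node (built by PP → P NP), so they form a constituent.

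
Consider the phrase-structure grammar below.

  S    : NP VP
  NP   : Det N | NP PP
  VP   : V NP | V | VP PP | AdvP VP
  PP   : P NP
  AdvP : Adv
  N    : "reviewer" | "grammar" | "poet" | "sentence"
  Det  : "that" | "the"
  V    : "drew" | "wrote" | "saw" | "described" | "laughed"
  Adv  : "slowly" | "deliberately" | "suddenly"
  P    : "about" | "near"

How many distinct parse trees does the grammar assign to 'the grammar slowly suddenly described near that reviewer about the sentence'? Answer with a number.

Two of the 9 distinct bracketings:
[S [NP [Det the] [N grammar]] [VP [VP [AdvP [Adv slowly]] [VP [AdvP [Adv suddenly]] [VP [V described]]]] [PP [P near] [NP [NP [Det that] [N reviewer]] [PP [P about] [NP [Det the] [N sentence]]]]]]]
[S [NP [Det the] [N grammar]] [VP [VP [VP [AdvP [Adv slowly]] [VP [AdvP [Adv suddenly]] [VP [V described]]]] [PP [P near] [NP [Det that] [N reviewer]]]] [PP [P about] [NP [Det the] [N sentence]]]]]
The difference turns on whether NP → NP PP is used at the relevant span, versus an alternative expansion of NP.

9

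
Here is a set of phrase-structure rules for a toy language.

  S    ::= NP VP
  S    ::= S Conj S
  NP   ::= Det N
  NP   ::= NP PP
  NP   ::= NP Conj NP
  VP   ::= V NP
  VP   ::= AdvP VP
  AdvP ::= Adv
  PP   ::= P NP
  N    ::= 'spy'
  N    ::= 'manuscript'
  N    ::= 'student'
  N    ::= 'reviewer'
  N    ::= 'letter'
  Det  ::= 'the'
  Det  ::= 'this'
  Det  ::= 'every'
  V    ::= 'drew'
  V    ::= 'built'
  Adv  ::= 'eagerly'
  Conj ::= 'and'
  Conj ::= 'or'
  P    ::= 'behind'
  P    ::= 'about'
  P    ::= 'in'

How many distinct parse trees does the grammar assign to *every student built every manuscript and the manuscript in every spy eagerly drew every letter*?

[S [S [NP [Det every] [N student]] [VP [V built] [NP [Det every] [N manuscript]]]] [Conj and] [S [NP [NP [Det the] [N manuscript]] [PP [P in] [NP [Det every] [N spy]]]] [VP [AdvP [Adv eagerly]] [VP [V drew] [NP [Det every] [N letter]]]]]]
No rule offers an alternative attachment or grouping for any span, so this is the only derivation.

1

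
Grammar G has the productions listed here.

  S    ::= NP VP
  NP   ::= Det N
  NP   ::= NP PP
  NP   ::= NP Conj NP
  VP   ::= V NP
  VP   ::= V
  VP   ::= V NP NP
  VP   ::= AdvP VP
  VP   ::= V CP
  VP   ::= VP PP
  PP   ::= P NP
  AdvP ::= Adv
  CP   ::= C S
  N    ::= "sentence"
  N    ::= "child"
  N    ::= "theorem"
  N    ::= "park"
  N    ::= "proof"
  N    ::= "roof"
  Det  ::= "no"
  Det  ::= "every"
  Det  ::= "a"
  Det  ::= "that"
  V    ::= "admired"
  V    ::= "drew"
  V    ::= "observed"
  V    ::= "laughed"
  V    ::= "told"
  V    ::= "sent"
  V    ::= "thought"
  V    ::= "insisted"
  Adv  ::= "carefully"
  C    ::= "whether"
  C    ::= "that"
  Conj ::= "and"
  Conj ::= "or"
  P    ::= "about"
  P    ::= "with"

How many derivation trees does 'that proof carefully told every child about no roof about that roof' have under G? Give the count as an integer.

9

Two of the 9 distinct bracketings:
[S [NP [Det that] [N proof]] [VP [AdvP [Adv carefully]] [VP [V told] [NP [NP [Det every] [N child]] [PP [P about] [NP [NP [Det no] [N roof]] [PP [P about] [NP [Det that] [N roof]]]]]]]]]
[S [NP [Det that] [N proof]] [VP [AdvP [Adv carefully]] [VP [V told] [NP [NP [NP [Det every] [N child]] [PP [P about] [NP [Det no] [N roof]]]] [PP [P about] [NP [Det that] [N roof]]]]]]]
The trees differ in how a recursive rule is bracketed over the same span.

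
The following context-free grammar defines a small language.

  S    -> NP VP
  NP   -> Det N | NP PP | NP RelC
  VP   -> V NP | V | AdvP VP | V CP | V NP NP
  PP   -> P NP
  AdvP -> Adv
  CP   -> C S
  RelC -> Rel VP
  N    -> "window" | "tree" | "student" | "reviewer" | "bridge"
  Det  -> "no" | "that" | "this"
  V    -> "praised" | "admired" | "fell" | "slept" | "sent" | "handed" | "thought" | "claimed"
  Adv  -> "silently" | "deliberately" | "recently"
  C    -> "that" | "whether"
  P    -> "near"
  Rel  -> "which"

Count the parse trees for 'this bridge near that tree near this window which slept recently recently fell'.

5

Two of the 5 distinct bracketings:
[S [NP [NP [Det this] [N bridge]] [PP [P near] [NP [NP [Det that] [N tree]] [PP [P near] [NP [NP [Det this] [N window]] [RelC [Rel which] [VP [V slept]]]]]]]] [VP [AdvP [Adv recently]] [VP [AdvP [Adv recently]] [VP [V fell]]]]]
[S [NP [NP [Det this] [N bridge]] [PP [P near] [NP [NP [NP [Det that] [N tree]] [PP [P near] [NP [Det this] [N window]]]] [RelC [Rel which] [VP [V slept]]]]]] [VP [AdvP [Adv recently]] [VP [AdvP [Adv recently]] [VP [V fell]]]]]
The trees differ in how a recursive rule is bracketed over the same span.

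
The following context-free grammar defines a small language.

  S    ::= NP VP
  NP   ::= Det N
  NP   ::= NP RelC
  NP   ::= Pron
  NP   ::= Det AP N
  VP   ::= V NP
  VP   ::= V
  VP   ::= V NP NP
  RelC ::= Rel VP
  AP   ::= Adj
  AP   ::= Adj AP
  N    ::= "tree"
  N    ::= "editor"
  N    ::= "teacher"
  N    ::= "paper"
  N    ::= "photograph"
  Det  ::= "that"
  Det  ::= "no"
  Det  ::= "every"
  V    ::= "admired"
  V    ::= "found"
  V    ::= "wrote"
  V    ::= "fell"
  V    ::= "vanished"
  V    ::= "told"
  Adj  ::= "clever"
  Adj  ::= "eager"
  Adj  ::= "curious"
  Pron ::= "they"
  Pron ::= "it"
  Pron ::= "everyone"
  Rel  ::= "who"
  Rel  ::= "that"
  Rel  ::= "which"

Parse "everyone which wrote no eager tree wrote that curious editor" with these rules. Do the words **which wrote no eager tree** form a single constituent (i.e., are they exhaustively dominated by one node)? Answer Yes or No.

Yes

[S [NP [NP [Pron everyone]] [RelC [Rel which] [VP [V wrote] [NP [Det no] [AP [Adj eager]] [N tree]]]]] [VP [V wrote] [NP [Det that] [AP [Adj curious]] [N editor]]]]
The words 'which wrote no eager tree' are exhaustively dominated by a single RelC node (built by RelC → Rel VP), so they form a constituent.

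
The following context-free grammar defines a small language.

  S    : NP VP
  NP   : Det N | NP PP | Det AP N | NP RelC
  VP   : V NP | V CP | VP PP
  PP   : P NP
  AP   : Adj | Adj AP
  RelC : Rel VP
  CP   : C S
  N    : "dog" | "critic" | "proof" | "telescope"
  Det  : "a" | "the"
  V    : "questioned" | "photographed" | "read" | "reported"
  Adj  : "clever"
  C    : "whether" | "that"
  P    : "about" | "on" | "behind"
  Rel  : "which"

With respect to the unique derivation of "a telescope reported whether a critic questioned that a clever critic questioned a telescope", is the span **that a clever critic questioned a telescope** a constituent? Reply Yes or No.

[S [NP [Det a] [N telescope]] [VP [V reported] [CP [C whether] [S [NP [Det a] [N critic]] [VP [V questioned] [CP [C that] [S [NP [Det a] [AP [Adj clever]] [N critic]] [VP [V questioned] [NP [Det a] [N telescope]]]]]]]]]]
The words 'that a clever critic questioned a telescope' are exhaustively dominated by a single CP node (built by CP → C S), so they form a constituent.

Yes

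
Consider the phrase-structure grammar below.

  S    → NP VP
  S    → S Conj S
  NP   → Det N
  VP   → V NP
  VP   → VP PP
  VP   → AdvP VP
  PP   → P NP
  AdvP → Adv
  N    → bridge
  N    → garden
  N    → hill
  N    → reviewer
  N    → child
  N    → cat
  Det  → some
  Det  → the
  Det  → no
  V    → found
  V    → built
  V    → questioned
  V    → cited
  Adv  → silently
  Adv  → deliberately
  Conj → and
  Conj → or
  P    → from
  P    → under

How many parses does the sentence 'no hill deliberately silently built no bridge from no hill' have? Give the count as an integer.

Two of the 3 distinct bracketings:
[S [NP [Det no] [N hill]] [VP [VP [AdvP [Adv deliberately]] [VP [AdvP [Adv silently]] [VP [V built] [NP [Det no] [N bridge]]]]] [PP [P from] [NP [Det no] [N hill]]]]]
[S [NP [Det no] [N hill]] [VP [AdvP [Adv deliberately]] [VP [VP [AdvP [Adv silently]] [VP [V built] [NP [Det no] [N bridge]]]] [PP [P from] [NP [Det no] [N hill]]]]]]
The trees differ in how a recursive rule is bracketed over the same span.

3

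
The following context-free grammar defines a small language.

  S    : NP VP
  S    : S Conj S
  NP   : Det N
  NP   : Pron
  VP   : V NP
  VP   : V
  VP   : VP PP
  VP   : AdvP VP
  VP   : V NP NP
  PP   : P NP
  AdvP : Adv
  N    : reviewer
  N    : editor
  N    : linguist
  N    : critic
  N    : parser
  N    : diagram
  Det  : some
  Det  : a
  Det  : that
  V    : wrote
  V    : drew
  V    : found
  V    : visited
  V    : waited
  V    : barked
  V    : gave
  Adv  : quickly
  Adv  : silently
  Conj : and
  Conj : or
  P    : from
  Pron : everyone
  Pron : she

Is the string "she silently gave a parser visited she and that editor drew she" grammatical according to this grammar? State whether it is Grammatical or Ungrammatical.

Ungrammatical

For S → NP VP, the only prefix that parses as NP is 'she', but the remainder 'silently gave a parser visited she and that editor drew she' is not a VP under these rules. The alternative S rule S → S Conj S likewise has no satisfying split.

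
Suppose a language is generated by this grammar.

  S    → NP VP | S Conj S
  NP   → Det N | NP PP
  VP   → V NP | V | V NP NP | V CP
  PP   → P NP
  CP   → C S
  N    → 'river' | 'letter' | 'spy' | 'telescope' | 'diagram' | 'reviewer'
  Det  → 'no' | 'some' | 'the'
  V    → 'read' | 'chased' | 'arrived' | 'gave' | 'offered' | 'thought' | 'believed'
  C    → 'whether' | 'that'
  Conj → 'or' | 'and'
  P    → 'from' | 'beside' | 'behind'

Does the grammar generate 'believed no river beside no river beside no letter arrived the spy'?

Ungrammatical

For S → NP VP, no prefix of the string parses as an NP. The alternative S rule S → S Conj S likewise has no satisfying split.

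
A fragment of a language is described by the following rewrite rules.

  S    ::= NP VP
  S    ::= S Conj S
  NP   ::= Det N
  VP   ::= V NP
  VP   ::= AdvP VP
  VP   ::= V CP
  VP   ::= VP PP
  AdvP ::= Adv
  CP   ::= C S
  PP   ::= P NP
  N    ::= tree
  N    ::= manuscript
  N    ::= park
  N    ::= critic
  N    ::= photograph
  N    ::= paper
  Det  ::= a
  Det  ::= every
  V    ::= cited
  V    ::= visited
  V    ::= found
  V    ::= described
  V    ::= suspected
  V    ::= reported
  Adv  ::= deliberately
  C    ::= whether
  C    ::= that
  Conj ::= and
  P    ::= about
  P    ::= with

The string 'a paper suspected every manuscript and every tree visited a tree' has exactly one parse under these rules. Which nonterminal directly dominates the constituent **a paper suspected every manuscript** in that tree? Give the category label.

S

[S [S [NP [Det a] [N paper]] [VP [V suspected] [NP [Det every] [N manuscript]]]] [Conj and] [S [NP [Det every] [N tree]] [VP [V visited] [NP [Det a] [N tree]]]]]
The span 'a paper suspected every manuscript' is the S node built by S → NP VP.
Its mother is the S built by S → S Conj S.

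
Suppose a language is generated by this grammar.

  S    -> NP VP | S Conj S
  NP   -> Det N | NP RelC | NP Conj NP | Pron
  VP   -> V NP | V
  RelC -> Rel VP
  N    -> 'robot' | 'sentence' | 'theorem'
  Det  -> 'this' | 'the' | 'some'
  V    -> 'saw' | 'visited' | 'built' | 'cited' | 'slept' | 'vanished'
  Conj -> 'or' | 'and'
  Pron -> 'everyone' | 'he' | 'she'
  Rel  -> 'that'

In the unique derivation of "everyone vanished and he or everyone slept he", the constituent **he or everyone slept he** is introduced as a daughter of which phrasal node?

S

S
  S
    NP
      Pron: everyone
    VP
      V: vanished
  Conj: and
  S
    NP
      NP
        Pron: he
      Conj: or
      NP
        Pron: everyone
    VP
      V: slept
      NP
        Pron: he
The span 'he or everyone slept he' is the S node built by S → NP VP.
Its mother is the S built by S → S Conj S.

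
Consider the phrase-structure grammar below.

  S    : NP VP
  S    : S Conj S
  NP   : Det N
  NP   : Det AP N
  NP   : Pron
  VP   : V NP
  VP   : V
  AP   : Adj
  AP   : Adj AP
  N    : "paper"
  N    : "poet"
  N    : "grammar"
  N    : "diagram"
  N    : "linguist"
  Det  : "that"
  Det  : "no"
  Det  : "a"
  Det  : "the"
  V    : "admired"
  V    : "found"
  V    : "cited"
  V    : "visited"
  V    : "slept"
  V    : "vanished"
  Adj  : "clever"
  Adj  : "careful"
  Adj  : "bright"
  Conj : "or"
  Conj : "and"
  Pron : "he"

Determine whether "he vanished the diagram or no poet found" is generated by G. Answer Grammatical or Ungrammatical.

Grammatical

[S [S [NP [Pron he]] [VP [V vanished] [NP [Det the] [N diagram]]]] [Conj or] [S [NP [Det no] [N poet]] [VP [V found]]]]
Each bracket corresponds to one application of a listed rule, so the string is derivable from S.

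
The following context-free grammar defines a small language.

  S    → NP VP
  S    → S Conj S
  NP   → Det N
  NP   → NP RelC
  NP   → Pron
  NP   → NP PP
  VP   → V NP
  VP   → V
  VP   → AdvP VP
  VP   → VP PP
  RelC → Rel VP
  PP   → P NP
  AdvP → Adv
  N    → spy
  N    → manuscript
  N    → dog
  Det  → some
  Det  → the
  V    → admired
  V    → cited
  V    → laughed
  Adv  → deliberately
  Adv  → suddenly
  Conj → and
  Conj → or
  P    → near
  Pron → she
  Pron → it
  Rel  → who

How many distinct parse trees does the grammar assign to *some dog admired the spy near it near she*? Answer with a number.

Two of the 5 distinct bracketings:
[S [NP [Det some] [N dog]] [VP [V admired] [NP [NP [Det the] [N spy]] [PP [P near] [NP [NP [Pron it]] [PP [P near] [NP [Pron she]]]]]]]]
[S [NP [Det some] [N dog]] [VP [V admired] [NP [NP [NP [Det the] [N spy]] [PP [P near] [NP [Pron it]]]] [PP [P near] [NP [Pron she]]]]]]
The trees differ in how a recursive rule is bracketed over the same span.

5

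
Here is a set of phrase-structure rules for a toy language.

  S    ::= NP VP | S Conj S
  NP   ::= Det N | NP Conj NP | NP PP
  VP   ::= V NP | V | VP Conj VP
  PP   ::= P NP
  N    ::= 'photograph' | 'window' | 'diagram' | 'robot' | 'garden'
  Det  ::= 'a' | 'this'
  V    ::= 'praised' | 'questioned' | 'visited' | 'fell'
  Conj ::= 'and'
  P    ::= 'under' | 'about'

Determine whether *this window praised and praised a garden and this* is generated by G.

Ungrammatical

For S → NP VP, the only prefix that parses as NP is 'this window', but the remainder 'praised and praised a garden and this' is not a VP under these rules. The alternative S rule S → S Conj S likewise has no satisfying split.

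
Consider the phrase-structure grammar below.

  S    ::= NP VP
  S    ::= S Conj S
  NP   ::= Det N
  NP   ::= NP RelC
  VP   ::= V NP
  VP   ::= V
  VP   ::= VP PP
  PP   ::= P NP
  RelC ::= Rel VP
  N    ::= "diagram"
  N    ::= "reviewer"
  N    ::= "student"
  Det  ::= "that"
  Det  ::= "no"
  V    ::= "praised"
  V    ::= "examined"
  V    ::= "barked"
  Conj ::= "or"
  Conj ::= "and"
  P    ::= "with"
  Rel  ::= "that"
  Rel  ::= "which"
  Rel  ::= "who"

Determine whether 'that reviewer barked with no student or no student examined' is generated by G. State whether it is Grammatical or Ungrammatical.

Grammatical

[S [S [NP [Det that] [N reviewer]] [VP [VP [V barked]] [PP [P with] [NP [Det no] [N student]]]]] [Conj or] [S [NP [Det no] [N student]] [VP [V examined]]]]
The bracketing above is licensed at every node by one of the given productions, with S at the root.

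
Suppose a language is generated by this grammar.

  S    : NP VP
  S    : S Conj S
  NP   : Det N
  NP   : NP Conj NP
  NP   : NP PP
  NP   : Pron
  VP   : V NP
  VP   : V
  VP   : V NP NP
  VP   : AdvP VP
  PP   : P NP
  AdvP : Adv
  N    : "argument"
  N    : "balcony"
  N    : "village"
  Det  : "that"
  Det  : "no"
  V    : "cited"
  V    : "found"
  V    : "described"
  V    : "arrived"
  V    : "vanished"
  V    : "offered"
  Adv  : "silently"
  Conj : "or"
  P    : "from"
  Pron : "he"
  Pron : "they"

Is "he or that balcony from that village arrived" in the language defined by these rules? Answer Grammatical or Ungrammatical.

[S [NP [NP [Pron he]] [Conj or] [NP [NP [Det that] [N balcony]] [PP [P from] [NP [Det that] [N village]]]]] [VP [V arrived]]]
The bracketing above is licensed at every node by one of the given productions, with S at the root.

Grammatical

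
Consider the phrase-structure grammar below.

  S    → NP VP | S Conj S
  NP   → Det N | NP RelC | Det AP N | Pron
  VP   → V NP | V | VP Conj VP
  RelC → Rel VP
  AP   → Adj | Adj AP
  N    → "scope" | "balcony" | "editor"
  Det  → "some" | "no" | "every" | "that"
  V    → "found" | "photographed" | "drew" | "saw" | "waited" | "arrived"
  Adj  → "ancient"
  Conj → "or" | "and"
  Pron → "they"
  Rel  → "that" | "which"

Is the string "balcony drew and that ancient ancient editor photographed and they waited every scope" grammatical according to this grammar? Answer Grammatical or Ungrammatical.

For S → NP VP, no prefix of the string parses as an NP. The alternative S rule S → S Conj S likewise has no satisfying split.

Ungrammatical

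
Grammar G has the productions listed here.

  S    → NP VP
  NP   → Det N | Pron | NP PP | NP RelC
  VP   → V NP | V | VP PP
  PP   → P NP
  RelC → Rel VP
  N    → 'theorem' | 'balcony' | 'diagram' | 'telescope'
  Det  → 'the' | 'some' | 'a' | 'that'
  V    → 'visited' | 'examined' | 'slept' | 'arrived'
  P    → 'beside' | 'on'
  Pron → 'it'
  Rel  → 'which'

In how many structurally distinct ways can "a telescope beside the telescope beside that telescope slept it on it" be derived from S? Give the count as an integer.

4

Two of the 4 distinct bracketings:
[S [NP [NP [Det a] [N telescope]] [PP [P beside] [NP [NP [Det the] [N telescope]] [PP [P beside] [NP [Det that] [N telescope]]]]]] [VP [V slept] [NP [NP [Pron it]] [PP [P on] [NP [Pron it]]]]]]
[S [NP [NP [Det a] [N telescope]] [PP [P beside] [NP [NP [Det the] [N telescope]] [PP [P beside] [NP [Det that] [N telescope]]]]]] [VP [VP [V slept] [NP [Pron it]]] [PP [P on] [NP [Pron it]]]]]
The difference turns on whether VP → VP PP is used at the relevant span, versus an alternative expansion of VP.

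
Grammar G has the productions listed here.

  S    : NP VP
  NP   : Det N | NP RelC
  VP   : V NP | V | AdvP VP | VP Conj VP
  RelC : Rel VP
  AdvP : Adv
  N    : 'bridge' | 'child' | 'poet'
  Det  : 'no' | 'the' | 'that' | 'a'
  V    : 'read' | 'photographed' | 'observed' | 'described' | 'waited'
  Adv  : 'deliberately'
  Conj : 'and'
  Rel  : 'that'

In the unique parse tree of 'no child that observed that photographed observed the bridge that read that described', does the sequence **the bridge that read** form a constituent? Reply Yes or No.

Yes

[S [NP [NP [NP [Det no] [N child]] [RelC [Rel that] [VP [V observed]]]] [RelC [Rel that] [VP [V photographed]]]] [VP [V observed] [NP [NP [NP [Det the] [N bridge]] [RelC [Rel that] [VP [V read]]]] [RelC [Rel that] [VP [V described]]]]]]
The words 'the bridge that read' are exhaustively dominated by a single NP node (built by NP → NP RelC), so they form a constituent.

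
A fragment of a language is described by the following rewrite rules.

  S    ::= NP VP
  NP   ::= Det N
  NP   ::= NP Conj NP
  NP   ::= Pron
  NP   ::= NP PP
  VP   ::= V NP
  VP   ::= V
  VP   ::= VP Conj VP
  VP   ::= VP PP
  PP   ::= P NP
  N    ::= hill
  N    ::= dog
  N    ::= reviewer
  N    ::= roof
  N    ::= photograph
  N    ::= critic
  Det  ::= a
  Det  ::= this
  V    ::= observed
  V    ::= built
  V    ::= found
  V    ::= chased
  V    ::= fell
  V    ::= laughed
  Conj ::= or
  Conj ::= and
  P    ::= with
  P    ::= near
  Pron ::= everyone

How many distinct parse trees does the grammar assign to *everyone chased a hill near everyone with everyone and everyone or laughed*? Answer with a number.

Two of the 9 distinct bracketings:
[S [NP [Pron everyone]] [VP [VP [V chased] [NP [NP [NP [Det a] [N hill]] [PP [P near] [NP [NP [Pron everyone]] [PP [P with] [NP [Pron everyone]]]]]] [Conj and] [NP [Pron everyone]]]] [Conj or] [VP [V laughed]]]]
[S [NP [Pron everyone]] [VP [VP [V chased] [NP [NP [NP [NP [Det a] [N hill]] [PP [P near] [NP [Pron everyone]]]] [PP [P with] [NP [Pron everyone]]]] [Conj and] [NP [Pron everyone]]]] [Conj or] [VP [V laughed]]]]
The trees differ in how a recursive rule is bracketed over the same span.

9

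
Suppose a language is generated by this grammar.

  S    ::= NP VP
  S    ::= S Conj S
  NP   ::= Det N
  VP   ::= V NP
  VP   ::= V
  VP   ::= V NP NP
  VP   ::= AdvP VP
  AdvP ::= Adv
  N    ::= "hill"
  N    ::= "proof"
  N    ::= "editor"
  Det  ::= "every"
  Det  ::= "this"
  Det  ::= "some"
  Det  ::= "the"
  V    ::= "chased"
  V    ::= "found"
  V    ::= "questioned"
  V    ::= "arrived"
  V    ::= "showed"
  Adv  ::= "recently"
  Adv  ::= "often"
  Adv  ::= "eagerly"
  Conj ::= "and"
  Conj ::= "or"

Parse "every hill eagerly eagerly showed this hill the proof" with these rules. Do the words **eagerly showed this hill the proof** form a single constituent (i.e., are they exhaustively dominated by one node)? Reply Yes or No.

Yes

[S [NP [Det every] [N hill]] [VP [AdvP [Adv eagerly]] [VP [AdvP [Adv eagerly]] [VP [V showed] [NP [Det this] [N hill]] [NP [Det the] [N proof]]]]]]
The words 'eagerly showed this hill the proof' are exhaustively dominated by a single VP node (built by VP → AdvP VP), so they form a constituent.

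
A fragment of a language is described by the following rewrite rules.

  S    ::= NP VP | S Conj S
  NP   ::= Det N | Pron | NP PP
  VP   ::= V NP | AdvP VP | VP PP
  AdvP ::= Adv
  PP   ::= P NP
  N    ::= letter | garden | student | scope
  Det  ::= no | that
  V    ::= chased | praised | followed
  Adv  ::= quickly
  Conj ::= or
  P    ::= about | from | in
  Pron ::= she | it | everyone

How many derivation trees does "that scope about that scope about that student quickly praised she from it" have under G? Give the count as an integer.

6

Two of the 6 distinct bracketings:
[S [NP [NP [Det that] [N scope]] [PP [P about] [NP [NP [Det that] [N scope]] [PP [P about] [NP [Det that] [N student]]]]]] [VP [AdvP [Adv quickly]] [VP [V praised] [NP [NP [Pron she]] [PP [P from] [NP [Pron it]]]]]]]
[S [NP [NP [Det that] [N scope]] [PP [P about] [NP [NP [Det that] [N scope]] [PP [P about] [NP [Det that] [N student]]]]]] [VP [AdvP [Adv quickly]] [VP [VP [V praised] [NP [Pron she]]] [PP [P from] [NP [Pron it]]]]]]
The difference turns on whether VP → VP PP is used at the relevant span, versus an alternative expansion of VP.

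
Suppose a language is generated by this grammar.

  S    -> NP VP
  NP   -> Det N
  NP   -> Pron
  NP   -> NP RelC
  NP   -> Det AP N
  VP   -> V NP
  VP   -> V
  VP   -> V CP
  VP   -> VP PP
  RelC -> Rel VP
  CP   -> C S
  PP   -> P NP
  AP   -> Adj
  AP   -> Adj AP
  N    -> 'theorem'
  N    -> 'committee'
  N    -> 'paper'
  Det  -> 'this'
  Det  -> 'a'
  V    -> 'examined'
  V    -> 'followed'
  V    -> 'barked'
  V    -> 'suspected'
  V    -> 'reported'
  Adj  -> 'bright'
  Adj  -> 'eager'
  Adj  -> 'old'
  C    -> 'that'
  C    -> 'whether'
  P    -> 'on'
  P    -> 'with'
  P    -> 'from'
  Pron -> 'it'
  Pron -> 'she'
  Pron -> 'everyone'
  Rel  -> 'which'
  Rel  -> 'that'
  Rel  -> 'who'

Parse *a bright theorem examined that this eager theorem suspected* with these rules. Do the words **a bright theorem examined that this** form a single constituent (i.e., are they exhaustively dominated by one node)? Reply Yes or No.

[S [NP [Det a] [AP [Adj bright]] [N theorem]] [VP [V examined] [CP [C that] [S [NP [Det this] [AP [Adj eager]] [N theorem]] [VP [V suspected]]]]]]
The smallest constituent containing 'a bright theorem examined that this' is the S spanning 'a bright theorem examined that this eager theorem suspected'; no single node in the tree dominates exactly the given words.

No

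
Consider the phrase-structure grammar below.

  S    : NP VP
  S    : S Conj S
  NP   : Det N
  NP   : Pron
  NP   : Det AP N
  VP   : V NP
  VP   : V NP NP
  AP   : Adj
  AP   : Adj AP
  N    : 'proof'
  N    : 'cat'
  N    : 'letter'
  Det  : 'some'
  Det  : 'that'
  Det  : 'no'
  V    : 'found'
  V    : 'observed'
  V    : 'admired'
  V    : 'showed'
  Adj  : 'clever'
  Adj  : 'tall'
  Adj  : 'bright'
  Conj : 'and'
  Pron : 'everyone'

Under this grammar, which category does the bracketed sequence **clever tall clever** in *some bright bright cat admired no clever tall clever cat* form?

AP

[S [NP [Det some] [AP [Adj bright] [AP [Adj bright]]] [N cat]] [VP [V admired] [NP [Det no] [AP [Adj clever] [AP [Adj tall] [AP [Adj clever]]]] [N cat]]]]
The span 'clever tall clever' is the AP node built by AP → Adj AP.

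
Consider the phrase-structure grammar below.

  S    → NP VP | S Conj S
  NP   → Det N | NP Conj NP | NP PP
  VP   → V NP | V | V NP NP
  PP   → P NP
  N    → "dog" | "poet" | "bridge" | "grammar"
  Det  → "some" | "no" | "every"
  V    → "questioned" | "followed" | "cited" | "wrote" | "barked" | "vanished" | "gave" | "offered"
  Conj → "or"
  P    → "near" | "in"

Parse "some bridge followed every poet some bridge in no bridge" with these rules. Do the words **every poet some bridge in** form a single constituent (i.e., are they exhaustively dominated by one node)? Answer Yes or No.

[S [NP [Det some] [N bridge]] [VP [V followed] [NP [Det every] [N poet]] [NP [NP [Det some] [N bridge]] [PP [P in] [NP [Det no] [N bridge]]]]]]
The smallest constituent containing 'every poet some bridge in' is the VP spanning 'followed every poet some bridge in no bridge'; no single node in the tree dominates exactly the given words.

No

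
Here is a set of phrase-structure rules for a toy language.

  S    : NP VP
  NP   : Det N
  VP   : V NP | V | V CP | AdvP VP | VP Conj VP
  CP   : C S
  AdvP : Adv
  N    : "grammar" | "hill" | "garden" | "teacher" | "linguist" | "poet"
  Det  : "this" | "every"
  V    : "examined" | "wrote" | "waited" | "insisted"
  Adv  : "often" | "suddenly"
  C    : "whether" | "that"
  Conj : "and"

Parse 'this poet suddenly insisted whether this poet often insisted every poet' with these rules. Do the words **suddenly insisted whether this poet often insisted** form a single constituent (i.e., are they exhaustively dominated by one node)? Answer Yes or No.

[S [NP [Det this] [N poet]] [VP [AdvP [Adv suddenly]] [VP [V insisted] [CP [C whether] [S [NP [Det this] [N poet]] [VP [AdvP [Adv often]] [VP [V insisted] [NP [Det every] [N poet]]]]]]]]]
The smallest constituent containing 'suddenly insisted whether this poet often insisted' is the VP spanning 'suddenly insisted whether this poet often insisted every poet'; no single node in the tree dominates exactly the given words.

No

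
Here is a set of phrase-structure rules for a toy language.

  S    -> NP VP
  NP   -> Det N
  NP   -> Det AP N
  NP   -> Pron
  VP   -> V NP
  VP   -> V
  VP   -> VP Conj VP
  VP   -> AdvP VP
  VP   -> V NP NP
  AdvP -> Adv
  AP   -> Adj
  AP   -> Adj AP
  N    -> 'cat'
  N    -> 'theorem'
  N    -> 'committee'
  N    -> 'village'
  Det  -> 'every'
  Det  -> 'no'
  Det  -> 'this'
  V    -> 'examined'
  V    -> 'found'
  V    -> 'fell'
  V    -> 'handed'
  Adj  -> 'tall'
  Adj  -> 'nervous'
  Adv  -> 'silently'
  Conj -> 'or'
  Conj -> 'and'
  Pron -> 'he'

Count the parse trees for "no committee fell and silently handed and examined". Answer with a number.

Two of the 3 distinct bracketings:
[S [NP [Det no] [N committee]] [VP [VP [V fell]] [Conj and] [VP [VP [AdvP [Adv silently]] [VP [V handed]]] [Conj and] [VP [V examined]]]]]
[S [NP [Det no] [N committee]] [VP [VP [V fell]] [Conj and] [VP [AdvP [Adv silently]] [VP [VP [V handed]] [Conj and] [VP [V examined]]]]]]
The trees differ in how a recursive rule is bracketed over the same span.

3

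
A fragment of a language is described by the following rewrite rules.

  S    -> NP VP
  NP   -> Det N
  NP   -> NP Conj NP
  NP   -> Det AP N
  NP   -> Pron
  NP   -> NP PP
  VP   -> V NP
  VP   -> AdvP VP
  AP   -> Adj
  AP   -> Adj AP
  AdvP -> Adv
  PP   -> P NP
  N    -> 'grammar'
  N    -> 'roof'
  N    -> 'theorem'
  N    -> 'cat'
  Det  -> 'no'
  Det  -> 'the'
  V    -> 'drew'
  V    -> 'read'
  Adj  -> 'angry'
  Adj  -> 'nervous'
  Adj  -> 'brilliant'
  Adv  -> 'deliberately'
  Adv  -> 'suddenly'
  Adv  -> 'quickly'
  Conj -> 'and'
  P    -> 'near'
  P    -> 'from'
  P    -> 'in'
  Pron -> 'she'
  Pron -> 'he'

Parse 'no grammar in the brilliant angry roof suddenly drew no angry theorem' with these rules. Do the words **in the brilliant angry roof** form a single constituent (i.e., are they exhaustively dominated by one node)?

Yes

[S [NP [NP [Det no] [N grammar]] [PP [P in] [NP [Det the] [AP [Adj brilliant] [AP [Adj angry]]] [N roof]]]] [VP [AdvP [Adv suddenly]] [VP [V drew] [NP [Det no] [AP [Adj angry]] [N theorem]]]]]
The words 'in the brilliant angry roof' are exhaustively dominated by a single PP node (built by PP → P NP), so they form a constituent.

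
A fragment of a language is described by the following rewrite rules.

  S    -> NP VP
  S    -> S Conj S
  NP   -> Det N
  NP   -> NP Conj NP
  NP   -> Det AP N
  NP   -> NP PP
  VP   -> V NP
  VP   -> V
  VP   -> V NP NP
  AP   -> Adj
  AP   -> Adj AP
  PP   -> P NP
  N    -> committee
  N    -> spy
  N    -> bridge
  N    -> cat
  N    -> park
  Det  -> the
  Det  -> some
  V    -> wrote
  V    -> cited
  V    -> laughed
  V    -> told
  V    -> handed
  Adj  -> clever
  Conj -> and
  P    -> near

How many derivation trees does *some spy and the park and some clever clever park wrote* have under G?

The two bracketings:
[S [NP [NP [Det some] [N spy]] [Conj and] [NP [NP [Det the] [N park]] [Conj and] [NP [Det some] [AP [Adj clever] [AP [Adj clever]]] [N park]]]] [VP [V wrote]]]
[S [NP [NP [NP [Det some] [N spy]] [Conj and] [NP [Det the] [N park]]] [Conj and] [NP [Det some] [AP [Adj clever] [AP [Adj clever]]] [N park]]] [VP [V wrote]]]
The trees differ in how a recursive rule is bracketed over the same span.

2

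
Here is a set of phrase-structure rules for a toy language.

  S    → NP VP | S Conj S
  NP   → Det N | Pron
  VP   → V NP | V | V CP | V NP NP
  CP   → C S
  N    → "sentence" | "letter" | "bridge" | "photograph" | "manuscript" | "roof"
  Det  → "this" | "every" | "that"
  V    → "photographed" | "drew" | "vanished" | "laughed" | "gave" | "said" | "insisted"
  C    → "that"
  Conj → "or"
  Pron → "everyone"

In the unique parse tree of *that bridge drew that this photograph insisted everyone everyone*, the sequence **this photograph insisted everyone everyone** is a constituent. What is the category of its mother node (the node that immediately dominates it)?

CP

S
  NP
    Det: that
    N: bridge
  VP
    V: drew
    CP
      C: that
      S
        NP
          Det: this
          N: photograph
        VP
          V: insisted
          NP
            Pron: everyone
          NP
            Pron: everyone
The span 'this photograph insisted everyone everyone' is the S node built by S → NP VP.
Its mother is the CP built by CP → C S.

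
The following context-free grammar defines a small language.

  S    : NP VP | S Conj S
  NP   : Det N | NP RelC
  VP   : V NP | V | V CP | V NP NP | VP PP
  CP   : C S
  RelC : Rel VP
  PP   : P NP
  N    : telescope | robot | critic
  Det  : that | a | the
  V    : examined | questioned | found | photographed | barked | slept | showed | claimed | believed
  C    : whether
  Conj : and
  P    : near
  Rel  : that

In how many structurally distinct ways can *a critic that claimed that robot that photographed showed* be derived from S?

2

The two bracketings:
[S [NP [NP [Det a] [N critic]] [RelC [Rel that] [VP [V claimed] [NP [NP [Det that] [N robot]] [RelC [Rel that] [VP [V photographed]]]]]]] [VP [V showed]]]
[S [NP [NP [NP [Det a] [N critic]] [RelC [Rel that] [VP [V claimed] [NP [Det that] [N robot]]]]] [RelC [Rel that] [VP [V photographed]]]] [VP [V showed]]]
The trees differ in how a recursive rule is bracketed over the same span.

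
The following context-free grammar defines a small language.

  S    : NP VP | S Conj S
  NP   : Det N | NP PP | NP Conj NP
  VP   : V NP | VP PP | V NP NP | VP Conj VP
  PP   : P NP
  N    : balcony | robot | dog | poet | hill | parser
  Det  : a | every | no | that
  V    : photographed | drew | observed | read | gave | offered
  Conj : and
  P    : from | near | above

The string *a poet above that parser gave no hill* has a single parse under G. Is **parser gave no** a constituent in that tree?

No

[S [NP [NP [Det a] [N poet]] [PP [P above] [NP [Det that] [N parser]]]] [VP [V gave] [NP [Det no] [N hill]]]]
The smallest constituent containing 'parser gave no' is the S spanning 'a poet above that parser gave no hill'; no single node in the tree dominates exactly the given words.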